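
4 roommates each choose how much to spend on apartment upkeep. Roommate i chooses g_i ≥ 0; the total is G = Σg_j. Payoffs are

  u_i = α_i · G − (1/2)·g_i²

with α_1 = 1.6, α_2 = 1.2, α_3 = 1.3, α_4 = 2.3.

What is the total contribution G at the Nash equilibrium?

6.4

Roommate i's FOC: ∂u_i/∂g_i = α_i − g_i = 0, so g_i* = α_i.
NE contributions = (1.6, 1.2, 1.3, 2.3); G = 6.4.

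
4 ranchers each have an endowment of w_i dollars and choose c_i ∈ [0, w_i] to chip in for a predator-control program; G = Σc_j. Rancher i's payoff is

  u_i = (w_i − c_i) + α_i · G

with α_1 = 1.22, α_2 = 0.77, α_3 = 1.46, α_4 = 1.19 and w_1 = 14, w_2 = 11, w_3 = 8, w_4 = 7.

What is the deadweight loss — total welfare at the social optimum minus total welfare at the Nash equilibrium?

∂u_i/∂c_i = α_i − 1, so rancher i contributes w_i if α_i > 1, else 0.
α_i > 1 for i ∈ {1, 3, 4}; NE contributions (14, 0, 8, 7), G = 29.
W^NE = Σw_i − G^NE + (Σα_i)·G^NE = 40 + 3.64·29 = 145.56.
Planner: ∂(Σu_j)/∂c_i = Σα_j − 1 = 3.64 > 0, so everyone contributes w_i; G^SO = 40, W^SO = 40 + 3.64·40 = 185.6.
Deadweight loss = 40.04.

40.04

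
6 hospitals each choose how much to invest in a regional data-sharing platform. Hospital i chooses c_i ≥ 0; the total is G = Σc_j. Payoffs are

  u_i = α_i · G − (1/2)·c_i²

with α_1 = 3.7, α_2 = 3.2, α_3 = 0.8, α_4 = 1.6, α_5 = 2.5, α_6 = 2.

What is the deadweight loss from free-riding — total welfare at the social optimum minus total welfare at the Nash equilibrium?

Hospital i's FOC: ∂u_i/∂c_i = α_i − c_i = 0, so c_i* = α_i.
NE contributions = (3.7, 3.2, 0.8, 1.6, 2.5, 2); G = 13.8.
W^NE = (Σα)·G − ½Σα_i² = 13.8² − ½·37.38 = 171.75.
Planner sets c_i = Σα_j = 13.8 for every i, so G^SO = 6·13.8 = 82.8.
W^SO = (Σα)·G^SO − ½·6·(Σα)² = (6/2)·13.8² = 571.32.
Deadweight loss = W^SO − W^NE = 399.57.

399.57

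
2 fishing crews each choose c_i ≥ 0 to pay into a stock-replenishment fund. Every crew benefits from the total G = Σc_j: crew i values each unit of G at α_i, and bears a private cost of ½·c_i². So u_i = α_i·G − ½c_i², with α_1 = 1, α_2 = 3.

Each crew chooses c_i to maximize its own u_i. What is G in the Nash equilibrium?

4

Crew i's FOC: ∂u_i/∂c_i = α_i − c_i = 0, so c_i* = α_i.
NE contributions = (1, 3); G = 4.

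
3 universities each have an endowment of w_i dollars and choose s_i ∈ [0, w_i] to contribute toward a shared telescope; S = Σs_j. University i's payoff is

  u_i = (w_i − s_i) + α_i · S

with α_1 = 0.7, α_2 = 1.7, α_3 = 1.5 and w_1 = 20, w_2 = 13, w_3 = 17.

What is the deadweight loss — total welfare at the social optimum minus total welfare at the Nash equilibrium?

58

∂u_i/∂s_i = α_i − 1, so university i contributes w_i if α_i > 1, else 0.
α_i > 1 for i ∈ {2, 3}; NE contributions (0, 13, 17), S = 30.
W^NE = Σw_i − S^NE + (Σα_i)·S^NE = 50 + 2.9·30 = 137.
Planner: ∂(Σu_j)/∂s_i = Σα_j − 1 = 2.9 > 0, so everyone contributes w_i; S^SO = 50, W^SO = 50 + 2.9·50 = 195.
Deadweight loss = 58.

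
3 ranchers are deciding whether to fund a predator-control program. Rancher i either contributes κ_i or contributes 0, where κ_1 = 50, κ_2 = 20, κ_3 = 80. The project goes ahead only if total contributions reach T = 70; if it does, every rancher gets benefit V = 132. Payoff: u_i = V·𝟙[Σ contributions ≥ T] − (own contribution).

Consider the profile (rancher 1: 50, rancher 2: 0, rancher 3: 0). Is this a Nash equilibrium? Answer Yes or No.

Total = 50 < 70: not provided.
Rancher 1 (pledges 50, payoff -50): dropping to 0 → total 0, payoff 0. Profitable deviation.

No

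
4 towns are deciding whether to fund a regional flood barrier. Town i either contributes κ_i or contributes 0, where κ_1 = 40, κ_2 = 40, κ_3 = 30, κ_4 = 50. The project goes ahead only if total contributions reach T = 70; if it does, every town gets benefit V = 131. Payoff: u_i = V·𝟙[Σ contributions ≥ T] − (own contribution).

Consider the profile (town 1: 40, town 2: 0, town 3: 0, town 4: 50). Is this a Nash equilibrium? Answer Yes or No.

Yes

Total = 90 ≥ 70: provided.
Town 1 (pledges 40, payoff 91): dropping to 0 → total 50, payoff 0. No gain.
Town 2 (pledges 0, payoff 131): pledging 40 → total 130, payoff 91. No gain.
Town 3 (pledges 0, payoff 131): pledging 30 → total 120, payoff 101. No gain.
Town 4 (pledges 50, payoff 81): dropping to 0 → total 40, payoff 0. No gain.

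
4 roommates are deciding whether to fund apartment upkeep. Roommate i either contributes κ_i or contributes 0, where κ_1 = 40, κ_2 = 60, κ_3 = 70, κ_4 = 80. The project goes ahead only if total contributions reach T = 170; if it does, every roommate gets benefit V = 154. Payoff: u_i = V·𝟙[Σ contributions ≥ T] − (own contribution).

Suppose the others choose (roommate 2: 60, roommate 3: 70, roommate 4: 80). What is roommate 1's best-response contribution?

Others' total = 210 ≥ 170; contributing adds cost 40 for no extra benefit.
Best response: 0.

0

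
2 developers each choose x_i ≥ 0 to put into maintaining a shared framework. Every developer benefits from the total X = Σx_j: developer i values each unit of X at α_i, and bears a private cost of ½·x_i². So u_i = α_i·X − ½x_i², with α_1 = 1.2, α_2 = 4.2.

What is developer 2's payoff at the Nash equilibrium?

Developer i's FOC: ∂u_i/∂x_i = α_i − x_i = 0, so x_i* = α_i.
NE contributions = (1.2, 4.2); X = 5.4.
u_2 = α_2·X − ½·(x_2)² = 4.2·5.4 − ½·4.2² = 13.86.

13.86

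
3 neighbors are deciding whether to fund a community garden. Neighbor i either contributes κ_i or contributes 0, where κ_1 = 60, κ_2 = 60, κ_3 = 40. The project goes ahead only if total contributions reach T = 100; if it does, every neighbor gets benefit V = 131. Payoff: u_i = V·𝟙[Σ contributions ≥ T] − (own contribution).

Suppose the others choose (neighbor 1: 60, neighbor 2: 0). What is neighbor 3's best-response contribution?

40

Others' total = 60. Contributing 40 brings total to 100 ≥ 100: gain V − κ_3 = 91.
Best response: 40.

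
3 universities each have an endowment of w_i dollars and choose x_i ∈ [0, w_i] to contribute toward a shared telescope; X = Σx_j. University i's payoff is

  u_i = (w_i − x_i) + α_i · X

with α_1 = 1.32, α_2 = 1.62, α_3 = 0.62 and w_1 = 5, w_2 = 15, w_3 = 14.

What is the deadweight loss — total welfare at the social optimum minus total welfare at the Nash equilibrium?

35.84

∂u_i/∂x_i = α_i − 1, so university i contributes w_i if α_i > 1, else 0.
α_i > 1 for i ∈ {1, 2}; NE contributions (5, 15, 0), X = 20.
W^NE = Σw_i − X^NE + (Σα_i)·X^NE = 34 + 2.56·20 = 85.2.
Planner: ∂(Σu_j)/∂x_i = Σα_j − 1 = 2.56 > 0, so everyone contributes w_i; X^SO = 34, W^SO = 34 + 2.56·34 = 121.04.
Deadweight loss = 35.84.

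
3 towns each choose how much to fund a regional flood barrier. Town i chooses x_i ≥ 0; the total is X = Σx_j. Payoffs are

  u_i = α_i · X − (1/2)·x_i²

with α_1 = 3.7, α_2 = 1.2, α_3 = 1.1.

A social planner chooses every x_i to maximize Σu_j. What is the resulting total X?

Planner FOC: ∂(Σu_j)/∂x_i = (Σα_j) − x_i = 0, so x_i^SO = Σα_j = 6 for every i; X^SO = 18.

18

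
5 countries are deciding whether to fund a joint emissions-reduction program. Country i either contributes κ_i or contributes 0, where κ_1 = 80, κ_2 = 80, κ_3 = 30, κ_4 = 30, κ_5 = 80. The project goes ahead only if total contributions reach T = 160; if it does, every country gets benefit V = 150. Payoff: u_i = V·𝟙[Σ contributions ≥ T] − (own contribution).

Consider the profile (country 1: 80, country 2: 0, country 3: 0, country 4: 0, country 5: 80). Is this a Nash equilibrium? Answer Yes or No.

Yes

Total = 160 ≥ 160: provided.
Country 1 (pledges 80, payoff 70): dropping to 0 → total 80, payoff 0. No gain.
Country 2 (pledges 0, payoff 150): pledging 80 → total 240, payoff 70. No gain.
Country 3 (pledges 0, payoff 150): pledging 30 → total 190, payoff 120. No gain.
Country 4 (pledges 0, payoff 150): pledging 30 → total 190, payoff 120. No gain.
Country 5 (pledges 80, payoff 70): dropping to 0 → total 80, payoff 0. No gain.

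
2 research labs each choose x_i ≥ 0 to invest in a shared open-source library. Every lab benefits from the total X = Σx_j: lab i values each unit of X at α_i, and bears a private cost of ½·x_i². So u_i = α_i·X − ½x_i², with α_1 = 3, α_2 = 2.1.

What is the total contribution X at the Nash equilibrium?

5.1

Lab i's FOC: ∂u_i/∂x_i = α_i − x_i = 0, so x_i* = α_i.
NE contributions = (3, 2.1); X = 5.1.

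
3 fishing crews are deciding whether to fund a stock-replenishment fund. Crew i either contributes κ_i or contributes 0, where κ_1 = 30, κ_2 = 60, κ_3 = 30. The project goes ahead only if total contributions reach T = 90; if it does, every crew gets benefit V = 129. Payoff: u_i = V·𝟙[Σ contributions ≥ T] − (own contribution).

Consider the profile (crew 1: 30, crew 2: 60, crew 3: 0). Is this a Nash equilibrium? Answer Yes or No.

Yes

Total = 90 ≥ 90: provided.
Crew 1 (pledges 30, payoff 99): dropping to 0 → total 60, payoff 0. No gain.
Crew 2 (pledges 60, payoff 69): dropping to 0 → total 30, payoff 0. No gain.
Crew 3 (pledges 0, payoff 129): pledging 30 → total 120, payoff 99. No gain.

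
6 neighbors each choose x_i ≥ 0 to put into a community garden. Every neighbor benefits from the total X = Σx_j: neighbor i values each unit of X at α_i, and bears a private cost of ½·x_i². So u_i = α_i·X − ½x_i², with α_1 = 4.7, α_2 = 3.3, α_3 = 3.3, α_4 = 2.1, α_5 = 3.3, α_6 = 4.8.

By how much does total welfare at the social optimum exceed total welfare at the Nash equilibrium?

Neighbor i's FOC: ∂u_i/∂x_i = α_i − x_i = 0, so x_i* = α_i.
NE contributions = (4.7, 3.3, 3.3, 2.1, 3.3, 4.8); X = 21.5.
W^NE = (Σα)·X − ½Σα_i² = 21.5² − ½·82.21 = 421.145.
Planner sets x_i = Σα_j = 21.5 for every i, so X^SO = 6·21.5 = 129.
W^SO = (Σα)·X^SO − ½·6·(Σα)² = (6/2)·21.5² = 1386.75.
Deadweight loss = W^SO − W^NE = 965.605.

965.605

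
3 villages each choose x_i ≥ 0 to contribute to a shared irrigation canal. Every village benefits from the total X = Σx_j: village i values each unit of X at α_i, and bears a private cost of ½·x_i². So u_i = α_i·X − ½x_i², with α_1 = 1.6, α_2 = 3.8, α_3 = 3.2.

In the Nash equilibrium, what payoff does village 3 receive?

Village i's FOC: ∂u_i/∂x_i = α_i − x_i = 0, so x_i* = α_i.
NE contributions = (1.6, 3.8, 3.2); X = 8.6.
u_3 = α_3·X − ½·(x_3)² = 3.2·8.6 − ½·3.2² = 22.4.

22.4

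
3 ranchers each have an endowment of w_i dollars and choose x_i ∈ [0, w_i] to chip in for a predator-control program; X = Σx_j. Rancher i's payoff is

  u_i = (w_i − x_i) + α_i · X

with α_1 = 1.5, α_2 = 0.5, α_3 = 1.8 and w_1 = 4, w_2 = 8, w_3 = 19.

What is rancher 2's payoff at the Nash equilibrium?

19.5

∂u_i/∂x_i = α_i − 1, so rancher i contributes w_i if α_i > 1, else 0.
α_i > 1 for i ∈ {1, 3}; NE contributions (4, 0, 19), X = 23.
u_2 = (8 − 0) + 0.5·23 = 19.5.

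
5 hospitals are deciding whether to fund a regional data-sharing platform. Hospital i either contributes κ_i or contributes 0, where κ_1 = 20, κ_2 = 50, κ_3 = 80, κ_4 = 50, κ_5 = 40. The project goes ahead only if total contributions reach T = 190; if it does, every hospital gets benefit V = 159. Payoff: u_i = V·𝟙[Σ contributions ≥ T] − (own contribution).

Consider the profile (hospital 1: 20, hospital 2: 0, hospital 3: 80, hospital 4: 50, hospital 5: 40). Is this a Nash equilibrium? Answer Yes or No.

Total = 190 ≥ 190: provided.
Hospital 1 (pledges 20, payoff 139): dropping to 0 → total 170, payoff 0. No gain.
Hospital 2 (pledges 0, payoff 159): pledging 50 → total 240, payoff 109. No gain.
Hospital 3 (pledges 80, payoff 79): dropping to 0 → total 110, payoff 0. No gain.
Hospital 4 (pledges 50, payoff 109): dropping to 0 → total 140, payoff 0. No gain.
Hospital 5 (pledges 40, payoff 119): dropping to 0 → total 150, payoff 0. No gain.

Yes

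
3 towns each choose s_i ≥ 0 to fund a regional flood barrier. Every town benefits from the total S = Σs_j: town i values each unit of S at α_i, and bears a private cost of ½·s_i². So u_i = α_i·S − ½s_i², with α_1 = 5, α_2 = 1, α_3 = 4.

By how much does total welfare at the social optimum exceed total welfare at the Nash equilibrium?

Town i's FOC: ∂u_i/∂s_i = α_i − s_i = 0, so s_i* = α_i.
NE contributions = (5, 1, 4); S = 10.
W^NE = (Σα)·S − ½Σα_i² = 10² − ½·42 = 79.
Planner sets s_i = Σα_j = 10 for every i, so S^SO = 3·10 = 30.
W^SO = (Σα)·S^SO − ½·3·(Σα)² = (3/2)·10² = 150.
Deadweight loss = W^SO − W^NE = 71.

71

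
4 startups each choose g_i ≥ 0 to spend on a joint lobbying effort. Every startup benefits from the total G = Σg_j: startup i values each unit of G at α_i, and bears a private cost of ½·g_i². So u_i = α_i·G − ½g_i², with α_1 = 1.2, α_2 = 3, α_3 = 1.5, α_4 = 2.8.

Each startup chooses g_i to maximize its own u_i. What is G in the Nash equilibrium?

8.5

Startup i's FOC: ∂u_i/∂g_i = α_i − g_i = 0, so g_i* = α_i.
NE contributions = (1.2, 3, 1.5, 2.8); G = 8.5.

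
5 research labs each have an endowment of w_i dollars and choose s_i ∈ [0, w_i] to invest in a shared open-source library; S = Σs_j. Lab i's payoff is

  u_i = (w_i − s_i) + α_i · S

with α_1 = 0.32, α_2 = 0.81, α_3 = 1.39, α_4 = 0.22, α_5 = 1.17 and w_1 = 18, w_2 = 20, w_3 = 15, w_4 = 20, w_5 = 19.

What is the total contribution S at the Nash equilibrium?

34

∂u_i/∂s_i = α_i − 1, so lab i contributes w_i if α_i > 1, else 0.
α_i > 1 for i ∈ {3, 5}; NE contributions (0, 0, 15, 0, 19), S = 34.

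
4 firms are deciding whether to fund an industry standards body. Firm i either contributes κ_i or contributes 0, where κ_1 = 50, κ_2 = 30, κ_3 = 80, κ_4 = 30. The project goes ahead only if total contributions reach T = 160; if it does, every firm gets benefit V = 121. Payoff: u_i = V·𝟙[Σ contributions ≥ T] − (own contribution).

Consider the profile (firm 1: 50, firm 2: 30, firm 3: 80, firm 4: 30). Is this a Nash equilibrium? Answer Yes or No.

Total = 190 ≥ 160: provided.
Firm 1 (pledges 50, payoff 71): dropping to 0 → total 140, payoff 0. No gain.
Firm 2 (pledges 30, payoff 91): dropping to 0 → total 160, payoff 121. Profitable deviation.

No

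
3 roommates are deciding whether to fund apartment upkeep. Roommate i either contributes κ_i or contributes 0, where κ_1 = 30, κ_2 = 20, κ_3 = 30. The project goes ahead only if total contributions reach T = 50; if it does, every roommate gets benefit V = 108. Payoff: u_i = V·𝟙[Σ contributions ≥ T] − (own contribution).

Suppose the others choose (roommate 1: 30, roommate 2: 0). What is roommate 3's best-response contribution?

Others' total = 30. Contributing 30 brings total to 60 ≥ 50: gain V − κ_3 = 78.
Best response: 30.

30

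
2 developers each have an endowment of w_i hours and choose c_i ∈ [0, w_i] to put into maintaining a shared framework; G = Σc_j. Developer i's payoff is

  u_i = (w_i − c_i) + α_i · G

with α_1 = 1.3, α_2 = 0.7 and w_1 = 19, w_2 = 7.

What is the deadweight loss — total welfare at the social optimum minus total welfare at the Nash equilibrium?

∂u_i/∂c_i = α_i − 1, so developer i contributes w_i if α_i > 1, else 0.
α_i > 1 for i ∈ {1}; NE contributions (19, 0), G = 19.
W^NE = Σw_i − G^NE + (Σα_i)·G^NE = 26 + 1·19 = 45.
Planner: ∂(Σu_j)/∂c_i = Σα_j − 1 = 1 > 0, so everyone contributes w_i; G^SO = 26, W^SO = 26 + 1·26 = 52.
Deadweight loss = 7.

7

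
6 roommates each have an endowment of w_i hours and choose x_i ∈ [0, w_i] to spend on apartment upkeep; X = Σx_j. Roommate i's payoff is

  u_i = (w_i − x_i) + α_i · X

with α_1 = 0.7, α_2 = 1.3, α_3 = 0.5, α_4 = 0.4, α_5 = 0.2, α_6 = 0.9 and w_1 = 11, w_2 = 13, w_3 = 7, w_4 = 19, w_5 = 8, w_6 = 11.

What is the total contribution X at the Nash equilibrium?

∂u_i/∂x_i = α_i − 1, so roommate i contributes w_i if α_i > 1, else 0.
α_i > 1 for i ∈ {2}; NE contributions (0, 13, 0, 0, 0, 0), X = 13.

13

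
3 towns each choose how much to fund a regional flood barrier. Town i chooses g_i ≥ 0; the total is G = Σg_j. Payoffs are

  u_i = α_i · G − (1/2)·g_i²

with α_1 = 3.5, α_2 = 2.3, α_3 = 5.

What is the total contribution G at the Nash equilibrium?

Town i's FOC: ∂u_i/∂g_i = α_i − g_i = 0, so g_i* = α_i.
NE contributions = (3.5, 2.3, 5); G = 10.8.

10.8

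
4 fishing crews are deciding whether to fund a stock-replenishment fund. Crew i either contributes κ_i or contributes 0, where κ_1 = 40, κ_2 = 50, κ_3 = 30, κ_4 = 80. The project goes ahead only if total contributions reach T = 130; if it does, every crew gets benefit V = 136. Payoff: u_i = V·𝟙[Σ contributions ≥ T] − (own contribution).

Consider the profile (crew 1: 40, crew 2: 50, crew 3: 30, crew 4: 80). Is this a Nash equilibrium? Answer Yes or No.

No

Total = 200 ≥ 130: provided.
Crew 1 (pledges 40, payoff 96): dropping to 0 → total 160, payoff 136. Profitable deviation.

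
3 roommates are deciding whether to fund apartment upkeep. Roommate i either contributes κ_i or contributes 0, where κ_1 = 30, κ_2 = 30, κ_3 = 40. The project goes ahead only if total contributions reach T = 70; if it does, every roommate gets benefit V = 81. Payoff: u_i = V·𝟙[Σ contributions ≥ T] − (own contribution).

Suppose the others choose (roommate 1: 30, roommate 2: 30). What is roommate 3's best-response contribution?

Others' total = 60. Contributing 40 brings total to 100 ≥ 70: gain V − κ_3 = 41.
Best response: 40.

40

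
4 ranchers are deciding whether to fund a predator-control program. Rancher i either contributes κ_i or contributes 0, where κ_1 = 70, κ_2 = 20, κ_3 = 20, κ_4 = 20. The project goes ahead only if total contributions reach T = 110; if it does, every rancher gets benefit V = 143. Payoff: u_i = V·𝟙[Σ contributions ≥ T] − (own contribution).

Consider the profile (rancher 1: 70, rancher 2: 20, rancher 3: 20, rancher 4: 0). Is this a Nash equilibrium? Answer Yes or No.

Yes

Total = 110 ≥ 110: provided.
Rancher 1 (pledges 70, payoff 73): dropping to 0 → total 40, payoff 0. No gain.
Rancher 2 (pledges 20, payoff 123): dropping to 0 → total 90, payoff 0. No gain.
Rancher 3 (pledges 20, payoff 123): dropping to 0 → total 90, payoff 0. No gain.
Rancher 4 (pledges 0, payoff 143): pledging 20 → total 130, payoff 123. No gain.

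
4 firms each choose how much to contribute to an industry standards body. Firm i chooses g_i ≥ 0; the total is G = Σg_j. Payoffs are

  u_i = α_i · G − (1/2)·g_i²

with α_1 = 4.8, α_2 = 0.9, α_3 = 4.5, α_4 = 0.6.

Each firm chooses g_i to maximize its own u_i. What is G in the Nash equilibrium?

10.8

Firm i's FOC: ∂u_i/∂g_i = α_i − g_i = 0, so g_i* = α_i.
NE contributions = (4.8, 0.9, 4.5, 0.6); G = 10.8.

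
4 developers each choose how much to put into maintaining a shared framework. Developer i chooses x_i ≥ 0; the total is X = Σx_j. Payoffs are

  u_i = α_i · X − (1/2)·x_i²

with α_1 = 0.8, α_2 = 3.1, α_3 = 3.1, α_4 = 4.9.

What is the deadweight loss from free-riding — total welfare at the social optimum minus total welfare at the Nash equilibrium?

163.545

Developer i's FOC: ∂u_i/∂x_i = α_i − x_i = 0, so x_i* = α_i.
NE contributions = (0.8, 3.1, 3.1, 4.9); X = 11.9.
W^NE = (Σα)·X − ½Σα_i² = 11.9² − ½·43.87 = 119.675.
Planner sets x_i = Σα_j = 11.9 for every i, so X^SO = 4·11.9 = 47.6.
W^SO = (Σα)·X^SO − ½·4·(Σα)² = (4/2)·11.9² = 283.22.
Deadweight loss = W^SO − W^NE = 163.545.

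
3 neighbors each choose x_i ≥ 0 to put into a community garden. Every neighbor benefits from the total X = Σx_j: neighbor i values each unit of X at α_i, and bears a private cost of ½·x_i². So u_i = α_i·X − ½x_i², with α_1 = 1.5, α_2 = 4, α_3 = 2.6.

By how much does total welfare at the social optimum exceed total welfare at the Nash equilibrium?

Neighbor i's FOC: ∂u_i/∂x_i = α_i − x_i = 0, so x_i* = α_i.
NE contributions = (1.5, 4, 2.6); X = 8.1.
W^NE = (Σα)·X − ½Σα_i² = 8.1² − ½·25.01 = 53.105.
Planner sets x_i = Σα_j = 8.1 for every i, so X^SO = 3·8.1 = 24.3.
W^SO = (Σα)·X^SO − ½·3·(Σα)² = (3/2)·8.1² = 98.415.
Deadweight loss = W^SO − W^NE = 45.31.

45.31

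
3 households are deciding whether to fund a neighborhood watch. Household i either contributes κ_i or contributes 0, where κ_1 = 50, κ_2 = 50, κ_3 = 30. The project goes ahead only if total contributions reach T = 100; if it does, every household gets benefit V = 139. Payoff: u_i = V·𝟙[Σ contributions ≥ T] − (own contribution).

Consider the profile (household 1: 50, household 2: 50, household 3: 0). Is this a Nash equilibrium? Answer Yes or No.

Total = 100 ≥ 100: provided.
Household 1 (pledges 50, payoff 89): dropping to 0 → total 50, payoff 0. No gain.
Household 2 (pledges 50, payoff 89): dropping to 0 → total 50, payoff 0. No gain.
Household 3 (pledges 0, payoff 139): pledging 30 → total 130, payoff 109. No gain.

Yes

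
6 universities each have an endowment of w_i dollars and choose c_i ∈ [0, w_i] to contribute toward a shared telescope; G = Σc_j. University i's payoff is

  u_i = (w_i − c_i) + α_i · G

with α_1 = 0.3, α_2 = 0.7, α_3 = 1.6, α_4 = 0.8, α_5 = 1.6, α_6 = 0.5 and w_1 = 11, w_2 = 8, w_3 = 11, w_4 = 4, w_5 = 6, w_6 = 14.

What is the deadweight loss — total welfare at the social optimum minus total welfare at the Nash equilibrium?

∂u_i/∂c_i = α_i − 1, so university i contributes w_i if α_i > 1, else 0.
α_i > 1 for i ∈ {3, 5}; NE contributions (0, 0, 11, 0, 6, 0), G = 17.
W^NE = Σw_i − G^NE + (Σα_i)·G^NE = 54 + 4.5·17 = 130.5.
Planner: ∂(Σu_j)/∂c_i = Σα_j − 1 = 4.5 > 0, so everyone contributes w_i; G^SO = 54, W^SO = 54 + 4.5·54 = 297.
Deadweight loss = 166.5.

166.5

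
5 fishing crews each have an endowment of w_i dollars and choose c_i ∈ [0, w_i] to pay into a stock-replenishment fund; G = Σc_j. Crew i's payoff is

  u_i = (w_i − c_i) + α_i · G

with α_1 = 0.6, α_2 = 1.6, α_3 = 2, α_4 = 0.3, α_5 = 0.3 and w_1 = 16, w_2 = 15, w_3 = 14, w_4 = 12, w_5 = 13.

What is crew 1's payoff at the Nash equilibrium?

33.4

∂u_i/∂c_i = α_i − 1, so crew i contributes w_i if α_i > 1, else 0.
α_i > 1 for i ∈ {2, 3}; NE contributions (0, 15, 14, 0, 0), G = 29.
u_1 = (16 − 0) + 0.6·29 = 33.4.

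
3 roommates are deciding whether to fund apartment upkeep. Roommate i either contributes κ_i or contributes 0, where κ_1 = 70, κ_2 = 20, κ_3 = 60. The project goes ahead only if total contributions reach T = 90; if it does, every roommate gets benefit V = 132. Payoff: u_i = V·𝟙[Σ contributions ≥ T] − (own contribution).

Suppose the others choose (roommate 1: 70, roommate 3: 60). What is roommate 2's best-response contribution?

0

Others' total = 130 ≥ 90; contributing adds cost 20 for no extra benefit.
Best response: 0.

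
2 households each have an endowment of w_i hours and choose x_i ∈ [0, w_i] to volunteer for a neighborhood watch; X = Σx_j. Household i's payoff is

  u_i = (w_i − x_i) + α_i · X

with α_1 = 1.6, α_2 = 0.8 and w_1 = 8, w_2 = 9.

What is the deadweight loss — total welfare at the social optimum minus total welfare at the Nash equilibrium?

∂u_i/∂x_i = α_i − 1, so household i contributes w_i if α_i > 1, else 0.
α_i > 1 for i ∈ {1}; NE contributions (8, 0), X = 8.
W^NE = Σw_i − X^NE + (Σα_i)·X^NE = 17 + 1.4·8 = 28.2.
Planner: ∂(Σu_j)/∂x_i = Σα_j − 1 = 1.4 > 0, so everyone contributes w_i; X^SO = 17, W^SO = 17 + 1.4·17 = 40.8.
Deadweight loss = 12.6.

12.6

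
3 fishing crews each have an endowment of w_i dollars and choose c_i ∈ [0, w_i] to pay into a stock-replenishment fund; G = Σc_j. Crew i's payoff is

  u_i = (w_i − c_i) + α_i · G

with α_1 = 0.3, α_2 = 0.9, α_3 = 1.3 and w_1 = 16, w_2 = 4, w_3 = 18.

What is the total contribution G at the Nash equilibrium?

18

∂u_i/∂c_i = α_i − 1, so crew i contributes w_i if α_i > 1, else 0.
α_i > 1 for i ∈ {3}; NE contributions (0, 0, 18), G = 18.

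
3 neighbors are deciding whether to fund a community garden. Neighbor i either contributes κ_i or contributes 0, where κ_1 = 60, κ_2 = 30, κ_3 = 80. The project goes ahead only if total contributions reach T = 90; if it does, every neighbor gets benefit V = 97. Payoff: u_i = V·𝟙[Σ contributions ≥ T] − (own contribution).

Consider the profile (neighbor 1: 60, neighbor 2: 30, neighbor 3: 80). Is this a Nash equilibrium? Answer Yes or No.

Total = 170 ≥ 90: provided.
Neighbor 1 (pledges 60, payoff 37): dropping to 0 → total 110, payoff 97. Profitable deviation.

No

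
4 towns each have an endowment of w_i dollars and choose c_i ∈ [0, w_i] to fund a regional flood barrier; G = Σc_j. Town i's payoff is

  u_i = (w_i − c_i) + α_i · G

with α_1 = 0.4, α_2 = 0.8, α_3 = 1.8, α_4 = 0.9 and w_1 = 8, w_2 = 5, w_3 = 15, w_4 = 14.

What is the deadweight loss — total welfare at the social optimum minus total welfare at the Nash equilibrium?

∂u_i/∂c_i = α_i − 1, so town i contributes w_i if α_i > 1, else 0.
α_i > 1 for i ∈ {3}; NE contributions (0, 0, 15, 0), G = 15.
W^NE = Σw_i − G^NE + (Σα_i)·G^NE = 42 + 2.9·15 = 85.5.
Planner: ∂(Σu_j)/∂c_i = Σα_j − 1 = 2.9 > 0, so everyone contributes w_i; G^SO = 42, W^SO = 42 + 2.9·42 = 163.8.
Deadweight loss = 78.3.

78.3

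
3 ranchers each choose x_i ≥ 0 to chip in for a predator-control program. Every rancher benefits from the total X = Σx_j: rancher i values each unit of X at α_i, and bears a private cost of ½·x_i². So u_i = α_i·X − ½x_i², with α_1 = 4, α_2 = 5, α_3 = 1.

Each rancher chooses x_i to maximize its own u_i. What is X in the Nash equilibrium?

10

Rancher i's FOC: ∂u_i/∂x_i = α_i − x_i = 0, so x_i* = α_i.
NE contributions = (4, 5, 1); X = 10.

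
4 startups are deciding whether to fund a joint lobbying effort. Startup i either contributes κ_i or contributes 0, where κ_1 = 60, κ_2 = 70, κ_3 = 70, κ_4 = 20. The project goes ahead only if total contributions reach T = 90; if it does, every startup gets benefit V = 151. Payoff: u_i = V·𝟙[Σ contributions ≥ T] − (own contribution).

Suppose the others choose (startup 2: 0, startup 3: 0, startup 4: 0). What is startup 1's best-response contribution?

Others' total = 0. Even contributing 60 gives 60 < 90: no benefit either way.
Best response: 0.

0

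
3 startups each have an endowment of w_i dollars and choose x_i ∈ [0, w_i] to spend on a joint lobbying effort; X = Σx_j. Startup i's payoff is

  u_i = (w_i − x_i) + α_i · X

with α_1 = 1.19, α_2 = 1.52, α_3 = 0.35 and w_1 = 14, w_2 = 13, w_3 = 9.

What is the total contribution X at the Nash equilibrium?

27

∂u_i/∂x_i = α_i − 1, so startup i contributes w_i if α_i > 1, else 0.
α_i > 1 for i ∈ {1, 2}; NE contributions (14, 13, 0), X = 27.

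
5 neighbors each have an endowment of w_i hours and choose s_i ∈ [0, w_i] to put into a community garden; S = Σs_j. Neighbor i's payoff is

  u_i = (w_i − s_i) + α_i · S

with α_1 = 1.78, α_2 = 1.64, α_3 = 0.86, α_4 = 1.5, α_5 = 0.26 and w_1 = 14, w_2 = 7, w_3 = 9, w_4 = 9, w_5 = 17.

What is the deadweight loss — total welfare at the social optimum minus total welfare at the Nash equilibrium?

131.04

∂u_i/∂s_i = α_i − 1, so neighbor i contributes w_i if α_i > 1, else 0.
α_i > 1 for i ∈ {1, 2, 4}; NE contributions (14, 7, 0, 9, 0), S = 30.
W^NE = Σw_i − S^NE + (Σα_i)·S^NE = 56 + 5.04·30 = 207.2.
Planner: ∂(Σu_j)/∂s_i = Σα_j − 1 = 5.04 > 0, so everyone contributes w_i; S^SO = 56, W^SO = 56 + 5.04·56 = 338.24.
Deadweight loss = 131.04.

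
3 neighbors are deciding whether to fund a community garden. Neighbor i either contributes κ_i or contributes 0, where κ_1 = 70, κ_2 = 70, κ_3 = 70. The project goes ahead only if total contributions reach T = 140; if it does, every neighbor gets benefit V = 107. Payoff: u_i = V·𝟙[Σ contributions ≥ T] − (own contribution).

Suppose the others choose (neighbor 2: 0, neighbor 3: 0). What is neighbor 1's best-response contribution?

0

Others' total = 0. Even contributing 70 gives 70 < 140: no benefit either way.
Best response: 0.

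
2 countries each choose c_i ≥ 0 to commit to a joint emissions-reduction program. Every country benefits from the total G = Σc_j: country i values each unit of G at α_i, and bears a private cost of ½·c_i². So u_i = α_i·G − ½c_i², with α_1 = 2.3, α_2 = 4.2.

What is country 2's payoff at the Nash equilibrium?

Country i's FOC: ∂u_i/∂c_i = α_i − c_i = 0, so c_i* = α_i.
NE contributions = (2.3, 4.2); G = 6.5.
u_2 = α_2·G − ½·(c_2)² = 4.2·6.5 − ½·4.2² = 18.48.

18.48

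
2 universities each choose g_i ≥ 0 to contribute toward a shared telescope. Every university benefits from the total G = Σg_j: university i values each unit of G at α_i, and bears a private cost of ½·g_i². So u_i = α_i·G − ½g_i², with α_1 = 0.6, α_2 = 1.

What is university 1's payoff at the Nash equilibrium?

University i's FOC: ∂u_i/∂g_i = α_i − g_i = 0, so g_i* = α_i.
NE contributions = (0.6, 1); G = 1.6.
u_1 = α_1·G − ½·(g_1)² = 0.6·1.6 − ½·0.6² = 0.78.

0.78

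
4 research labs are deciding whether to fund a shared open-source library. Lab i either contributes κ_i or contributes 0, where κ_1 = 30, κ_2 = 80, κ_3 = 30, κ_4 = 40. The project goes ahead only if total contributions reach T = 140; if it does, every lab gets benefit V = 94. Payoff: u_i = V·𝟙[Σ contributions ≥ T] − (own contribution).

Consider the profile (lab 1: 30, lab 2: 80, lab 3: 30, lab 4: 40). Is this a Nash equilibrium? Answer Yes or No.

No

Total = 180 ≥ 140: provided.
Lab 1 (pledges 30, payoff 64): dropping to 0 → total 150, payoff 94. Profitable deviation.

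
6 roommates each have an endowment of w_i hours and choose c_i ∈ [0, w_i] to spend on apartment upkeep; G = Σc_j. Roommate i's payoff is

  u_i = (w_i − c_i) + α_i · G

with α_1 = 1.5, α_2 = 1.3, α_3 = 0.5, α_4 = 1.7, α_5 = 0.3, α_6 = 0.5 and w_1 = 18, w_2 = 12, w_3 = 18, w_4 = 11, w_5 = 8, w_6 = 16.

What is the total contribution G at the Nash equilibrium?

∂u_i/∂c_i = α_i − 1, so roommate i contributes w_i if α_i > 1, else 0.
α_i > 1 for i ∈ {1, 2, 4}; NE contributions (18, 12, 0, 11, 0, 0), G = 41.

41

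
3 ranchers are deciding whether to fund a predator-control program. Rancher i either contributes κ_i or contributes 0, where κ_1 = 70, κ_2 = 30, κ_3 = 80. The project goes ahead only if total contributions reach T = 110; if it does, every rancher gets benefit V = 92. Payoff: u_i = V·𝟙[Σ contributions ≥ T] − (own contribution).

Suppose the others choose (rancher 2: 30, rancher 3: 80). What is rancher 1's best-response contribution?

0

Others' total = 110 ≥ 110; contributing adds cost 70 for no extra benefit.
Best response: 0.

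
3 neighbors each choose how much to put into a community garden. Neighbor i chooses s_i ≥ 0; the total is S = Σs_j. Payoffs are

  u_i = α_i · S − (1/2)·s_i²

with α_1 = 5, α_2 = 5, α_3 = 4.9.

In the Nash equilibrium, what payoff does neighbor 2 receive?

Neighbor i's FOC: ∂u_i/∂s_i = α_i − s_i = 0, so s_i* = α_i.
NE contributions = (5, 5, 4.9); S = 14.9.
u_2 = α_2·S − ½·(s_2)² = 5·14.9 − ½·5² = 62.

62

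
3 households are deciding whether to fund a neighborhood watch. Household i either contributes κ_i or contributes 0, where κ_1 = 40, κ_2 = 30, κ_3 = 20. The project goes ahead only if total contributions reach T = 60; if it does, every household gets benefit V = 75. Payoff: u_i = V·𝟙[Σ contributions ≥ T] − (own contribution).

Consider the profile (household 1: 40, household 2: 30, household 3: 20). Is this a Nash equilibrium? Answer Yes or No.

Total = 90 ≥ 60: provided.
Household 1 (pledges 40, payoff 35): dropping to 0 → total 50, payoff 0. No gain.
Household 2 (pledges 30, payoff 45): dropping to 0 → total 60, payoff 75. Profitable deviation.

No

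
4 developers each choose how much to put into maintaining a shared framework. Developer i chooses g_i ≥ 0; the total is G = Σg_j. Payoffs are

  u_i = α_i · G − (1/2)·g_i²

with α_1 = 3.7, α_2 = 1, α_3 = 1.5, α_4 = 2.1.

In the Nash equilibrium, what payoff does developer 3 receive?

Developer i's FOC: ∂u_i/∂g_i = α_i − g_i = 0, so g_i* = α_i.
NE contributions = (3.7, 1, 1.5, 2.1); G = 8.3.
u_3 = α_3·G − ½·(g_3)² = 1.5·8.3 − ½·1.5² = 11.325.

11.325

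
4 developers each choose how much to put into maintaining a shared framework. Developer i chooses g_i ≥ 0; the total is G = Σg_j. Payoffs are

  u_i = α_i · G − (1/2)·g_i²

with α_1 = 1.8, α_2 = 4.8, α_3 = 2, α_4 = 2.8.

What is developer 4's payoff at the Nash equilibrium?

Developer i's FOC: ∂u_i/∂g_i = α_i − g_i = 0, so g_i* = α_i.
NE contributions = (1.8, 4.8, 2, 2.8); G = 11.4.
u_4 = α_4·G − ½·(g_4)² = 2.8·11.4 − ½·2.8² = 28.

28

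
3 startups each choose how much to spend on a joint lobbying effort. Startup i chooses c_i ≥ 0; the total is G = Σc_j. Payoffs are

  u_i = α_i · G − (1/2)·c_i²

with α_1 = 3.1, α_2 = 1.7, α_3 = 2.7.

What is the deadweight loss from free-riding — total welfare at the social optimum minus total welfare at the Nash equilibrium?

38.02

Startup i's FOC: ∂u_i/∂c_i = α_i − c_i = 0, so c_i* = α_i.
NE contributions = (3.1, 1.7, 2.7); G = 7.5.
W^NE = (Σα)·G − ½Σα_i² = 7.5² − ½·19.79 = 46.355.
Planner sets c_i = Σα_j = 7.5 for every i, so G^SO = 3·7.5 = 22.5.
W^SO = (Σα)·G^SO − ½·3·(Σα)² = (3/2)·7.5² = 84.375.
Deadweight loss = W^SO − W^NE = 38.02.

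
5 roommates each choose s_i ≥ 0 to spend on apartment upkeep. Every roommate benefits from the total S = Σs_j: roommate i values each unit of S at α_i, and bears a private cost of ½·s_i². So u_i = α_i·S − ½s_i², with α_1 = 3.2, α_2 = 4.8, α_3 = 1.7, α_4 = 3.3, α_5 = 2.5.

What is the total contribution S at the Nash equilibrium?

15.5

Roommate i's FOC: ∂u_i/∂s_i = α_i − s_i = 0, so s_i* = α_i.
NE contributions = (3.2, 4.8, 1.7, 3.3, 2.5); S = 15.5.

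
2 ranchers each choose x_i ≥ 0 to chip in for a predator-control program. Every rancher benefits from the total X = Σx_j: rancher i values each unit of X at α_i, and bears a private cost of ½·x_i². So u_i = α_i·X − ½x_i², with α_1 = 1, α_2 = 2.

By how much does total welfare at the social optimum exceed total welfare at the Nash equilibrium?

Rancher i's FOC: ∂u_i/∂x_i = α_i − x_i = 0, so x_i* = α_i.
NE contributions = (1, 2); X = 3.
W^NE = (Σα)·X − ½Σα_i² = 3² − ½·5 = 6.5.
Planner sets x_i = Σα_j = 3 for every i, so X^SO = 2·3 = 6.
W^SO = (Σα)·X^SO − ½·2·(Σα)² = (2/2)·3² = 9.
Deadweight loss = W^SO − W^NE = 2.5.

2.5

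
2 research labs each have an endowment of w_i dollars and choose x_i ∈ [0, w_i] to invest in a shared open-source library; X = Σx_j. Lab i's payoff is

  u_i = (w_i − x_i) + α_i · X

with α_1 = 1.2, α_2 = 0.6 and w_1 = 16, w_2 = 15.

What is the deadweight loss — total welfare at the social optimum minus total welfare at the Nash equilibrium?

12

∂u_i/∂x_i = α_i − 1, so lab i contributes w_i if α_i > 1, else 0.
α_i > 1 for i ∈ {1}; NE contributions (16, 0), X = 16.
W^NE = Σw_i − X^NE + (Σα_i)·X^NE = 31 + 0.8·16 = 43.8.
Planner: ∂(Σu_j)/∂x_i = Σα_j − 1 = 0.8 > 0, so everyone contributes w_i; X^SO = 31, W^SO = 31 + 0.8·31 = 55.8.
Deadweight loss = 12.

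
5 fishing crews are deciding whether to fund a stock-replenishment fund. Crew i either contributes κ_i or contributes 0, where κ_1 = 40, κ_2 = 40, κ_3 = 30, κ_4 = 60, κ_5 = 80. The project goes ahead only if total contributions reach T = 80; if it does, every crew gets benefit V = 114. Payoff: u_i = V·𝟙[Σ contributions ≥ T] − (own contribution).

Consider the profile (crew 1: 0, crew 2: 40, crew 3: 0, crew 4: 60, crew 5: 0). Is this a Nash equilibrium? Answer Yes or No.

Yes

Total = 100 ≥ 80: provided.
Crew 1 (pledges 0, payoff 114): pledging 40 → total 140, payoff 74. No gain.
Crew 2 (pledges 40, payoff 74): dropping to 0 → total 60, payoff 0. No gain.
Crew 3 (pledges 0, payoff 114): pledging 30 → total 130, payoff 84. No gain.
Crew 4 (pledges 60, payoff 54): dropping to 0 → total 40, payoff 0. No gain.
Crew 5 (pledges 0, payoff 114): pledging 80 → total 180, payoff 34. No gain.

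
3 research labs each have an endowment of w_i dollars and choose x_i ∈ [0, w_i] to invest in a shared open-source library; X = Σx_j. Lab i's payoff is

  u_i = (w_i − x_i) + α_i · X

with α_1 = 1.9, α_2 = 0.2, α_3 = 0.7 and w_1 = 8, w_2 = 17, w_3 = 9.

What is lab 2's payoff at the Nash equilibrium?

∂u_i/∂x_i = α_i − 1, so lab i contributes w_i if α_i > 1, else 0.
α_i > 1 for i ∈ {1}; NE contributions (8, 0, 0), X = 8.
u_2 = (17 − 0) + 0.2·8 = 18.6.

18.6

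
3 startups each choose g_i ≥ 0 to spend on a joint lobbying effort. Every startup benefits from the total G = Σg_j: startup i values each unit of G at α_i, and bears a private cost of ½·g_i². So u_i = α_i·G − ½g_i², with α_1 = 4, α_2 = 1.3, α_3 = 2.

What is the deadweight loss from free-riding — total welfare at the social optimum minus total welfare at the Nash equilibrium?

37.49

Startup i's FOC: ∂u_i/∂g_i = α_i − g_i = 0, so g_i* = α_i.
NE contributions = (4, 1.3, 2); G = 7.3.
W^NE = (Σα)·G − ½Σα_i² = 7.3² − ½·21.69 = 42.445.
Planner sets g_i = Σα_j = 7.3 for every i, so G^SO = 3·7.3 = 21.9.
W^SO = (Σα)·G^SO − ½·3·(Σα)² = (3/2)·7.3² = 79.935.
Deadweight loss = W^SO − W^NE = 37.49.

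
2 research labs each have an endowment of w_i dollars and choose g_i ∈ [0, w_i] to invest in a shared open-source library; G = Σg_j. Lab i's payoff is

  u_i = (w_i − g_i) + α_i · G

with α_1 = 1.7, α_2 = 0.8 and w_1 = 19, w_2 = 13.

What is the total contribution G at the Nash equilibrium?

19

∂u_i/∂g_i = α_i − 1, so lab i contributes w_i if α_i > 1, else 0.
α_i > 1 for i ∈ {1}; NE contributions (19, 0), G = 19.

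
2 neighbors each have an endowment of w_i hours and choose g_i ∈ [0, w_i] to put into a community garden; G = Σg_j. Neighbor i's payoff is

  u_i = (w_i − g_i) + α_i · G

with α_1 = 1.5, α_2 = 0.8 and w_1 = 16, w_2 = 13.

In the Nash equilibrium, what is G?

16

∂u_i/∂g_i = α_i − 1, so neighbor i contributes w_i if α_i > 1, else 0.
α_i > 1 for i ∈ {1}; NE contributions (16, 0), G = 16.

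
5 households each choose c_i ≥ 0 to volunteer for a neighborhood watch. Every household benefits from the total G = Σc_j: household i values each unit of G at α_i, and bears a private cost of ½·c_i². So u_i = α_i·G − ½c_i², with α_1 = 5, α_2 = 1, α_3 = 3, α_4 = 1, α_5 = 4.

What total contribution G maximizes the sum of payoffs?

70

Planner FOC: ∂(Σu_j)/∂c_i = (Σα_j) − c_i = 0, so c_i^SO = Σα_j = 14 for every i; G^SO = 70.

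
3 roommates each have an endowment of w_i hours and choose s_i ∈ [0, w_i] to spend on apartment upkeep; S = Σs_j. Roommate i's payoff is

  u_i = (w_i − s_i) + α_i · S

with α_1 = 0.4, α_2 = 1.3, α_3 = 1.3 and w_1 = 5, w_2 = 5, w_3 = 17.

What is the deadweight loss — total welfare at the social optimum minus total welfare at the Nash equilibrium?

∂u_i/∂s_i = α_i − 1, so roommate i contributes w_i if α_i > 1, else 0.
α_i > 1 for i ∈ {2, 3}; NE contributions (0, 5, 17), S = 22.
W^NE = Σw_i − S^NE + (Σα_i)·S^NE = 27 + 2·22 = 71.
Planner: ∂(Σu_j)/∂s_i = Σα_j − 1 = 2 > 0, so everyone contributes w_i; S^SO = 27, W^SO = 27 + 2·27 = 81.
Deadweight loss = 10.

10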